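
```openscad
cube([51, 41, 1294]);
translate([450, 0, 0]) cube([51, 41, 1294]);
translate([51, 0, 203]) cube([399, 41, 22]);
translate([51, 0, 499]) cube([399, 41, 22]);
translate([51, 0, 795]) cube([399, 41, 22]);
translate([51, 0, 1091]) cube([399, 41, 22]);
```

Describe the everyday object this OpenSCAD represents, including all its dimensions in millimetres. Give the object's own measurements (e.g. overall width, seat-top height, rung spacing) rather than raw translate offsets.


A straight ladder. Two 51×41 mm vertical rails, 1294 mm tall, stand 501 mm apart (outside-to-outside) with their front faces coplanar on the −y side. 4 rungs, each 41 mm deep and 22 mm tall, span between the inner faces of the rails, front faces flush with the rails. The lowest rung's underside is at z = 203 mm and rungs are spaced 296 mm apart (underside to underside).


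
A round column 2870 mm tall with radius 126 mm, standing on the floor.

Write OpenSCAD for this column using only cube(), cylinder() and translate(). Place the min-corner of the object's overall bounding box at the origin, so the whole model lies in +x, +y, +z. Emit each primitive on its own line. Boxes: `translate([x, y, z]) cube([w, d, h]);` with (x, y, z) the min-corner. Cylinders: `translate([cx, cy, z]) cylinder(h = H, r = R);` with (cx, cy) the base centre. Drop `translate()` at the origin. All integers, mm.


translate([126, 126, 0]) cylinder(h = 2870, r = 126);


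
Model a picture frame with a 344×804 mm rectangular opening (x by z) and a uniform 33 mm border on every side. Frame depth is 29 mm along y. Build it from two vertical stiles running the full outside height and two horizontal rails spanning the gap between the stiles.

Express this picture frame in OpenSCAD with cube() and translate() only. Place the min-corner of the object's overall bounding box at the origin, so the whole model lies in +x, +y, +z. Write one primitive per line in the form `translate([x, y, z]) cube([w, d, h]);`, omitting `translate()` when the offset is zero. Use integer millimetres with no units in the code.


cube([33, 29, 870]);
translate([377, 0, 0]) cube([33, 29, 870]);
translate([33, 0, 0]) cube([344, 29, 33]);
translate([33, 0, 837]) cube([344, 29, 33]);


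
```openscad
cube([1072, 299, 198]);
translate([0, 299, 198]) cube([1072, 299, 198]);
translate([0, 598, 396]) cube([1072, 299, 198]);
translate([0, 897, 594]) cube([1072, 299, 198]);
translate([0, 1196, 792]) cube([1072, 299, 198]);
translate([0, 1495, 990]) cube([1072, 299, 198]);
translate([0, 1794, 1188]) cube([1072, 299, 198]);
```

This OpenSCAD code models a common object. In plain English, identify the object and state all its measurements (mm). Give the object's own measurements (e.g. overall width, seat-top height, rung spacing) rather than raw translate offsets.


A straight staircase of 7 solid steps. Each step is 1072 mm wide (x), 299 mm deep (y, the going) and 198 mm tall (the rise). The first step rests on the floor; each subsequent step sits one going further in +y and one rise higher in +z, directly behind and above the previous step with no overlap.


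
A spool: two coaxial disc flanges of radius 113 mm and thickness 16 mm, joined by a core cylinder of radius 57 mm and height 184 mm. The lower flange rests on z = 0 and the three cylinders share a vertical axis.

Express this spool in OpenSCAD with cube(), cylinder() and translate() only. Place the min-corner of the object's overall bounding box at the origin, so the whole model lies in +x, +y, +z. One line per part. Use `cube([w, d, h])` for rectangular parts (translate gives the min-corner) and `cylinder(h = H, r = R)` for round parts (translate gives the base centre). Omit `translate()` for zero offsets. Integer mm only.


translate([113, 113, 0]) cylinder(h = 16, r = 113);
translate([113, 113, 16]) cylinder(h = 184, r = 57);
translate([113, 113, 200]) cylinder(h = 16, r = 113);


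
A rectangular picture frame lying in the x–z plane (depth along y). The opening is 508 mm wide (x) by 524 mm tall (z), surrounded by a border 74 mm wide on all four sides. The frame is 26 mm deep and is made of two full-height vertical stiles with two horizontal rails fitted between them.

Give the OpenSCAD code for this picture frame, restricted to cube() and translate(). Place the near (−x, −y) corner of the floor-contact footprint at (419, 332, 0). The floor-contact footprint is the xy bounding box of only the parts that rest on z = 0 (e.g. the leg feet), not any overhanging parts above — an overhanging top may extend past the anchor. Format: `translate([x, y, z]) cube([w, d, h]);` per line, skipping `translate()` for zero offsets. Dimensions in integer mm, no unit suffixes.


translate([419, 332, 0]) cube([74, 26, 672]);
translate([1001, 332, 0]) cube([74, 26, 672]);
translate([493, 332, 0]) cube([508, 26, 74]);
translate([493, 332, 598]) cube([508, 26, 74]);


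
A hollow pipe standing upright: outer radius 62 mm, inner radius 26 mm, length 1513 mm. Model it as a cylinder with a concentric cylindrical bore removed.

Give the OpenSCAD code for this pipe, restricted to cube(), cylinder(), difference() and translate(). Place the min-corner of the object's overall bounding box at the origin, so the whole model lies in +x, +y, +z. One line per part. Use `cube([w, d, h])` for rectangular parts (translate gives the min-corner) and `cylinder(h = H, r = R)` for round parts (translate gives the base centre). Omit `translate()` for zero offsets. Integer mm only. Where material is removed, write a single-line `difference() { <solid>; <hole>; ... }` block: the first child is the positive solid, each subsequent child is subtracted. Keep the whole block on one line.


difference() { translate([62, 62, 0]) cylinder(h = 1513, r = 62); translate([62, 62, 0]) cylinder(h = 1513, r = 26); }


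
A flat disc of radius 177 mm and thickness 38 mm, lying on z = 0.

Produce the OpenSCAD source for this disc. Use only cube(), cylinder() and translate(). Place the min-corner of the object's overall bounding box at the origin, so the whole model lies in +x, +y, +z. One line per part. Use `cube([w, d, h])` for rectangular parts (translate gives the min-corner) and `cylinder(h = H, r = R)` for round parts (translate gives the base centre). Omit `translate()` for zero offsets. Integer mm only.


translate([177, 177, 0]) cylinder(h = 38, r = 177);


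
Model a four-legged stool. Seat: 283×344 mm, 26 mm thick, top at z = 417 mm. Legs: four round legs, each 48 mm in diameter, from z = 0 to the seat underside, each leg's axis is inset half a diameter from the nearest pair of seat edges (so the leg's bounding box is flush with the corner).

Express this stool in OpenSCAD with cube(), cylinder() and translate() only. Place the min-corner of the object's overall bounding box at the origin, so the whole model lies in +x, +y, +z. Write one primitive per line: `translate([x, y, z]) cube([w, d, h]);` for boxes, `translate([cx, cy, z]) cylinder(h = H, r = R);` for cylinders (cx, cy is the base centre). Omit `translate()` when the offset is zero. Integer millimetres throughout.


// leg_h = 417 - 26 = 391
translate([0, 0, 391]) cube([283, 344, 26]);
translate([24, 24, 0]) cylinder(h = 391, r = 24);
translate([259, 24, 0]) cylinder(h = 391, r = 24);
translate([24, 320, 0]) cylinder(h = 391, r = 24);
translate([259, 320, 0]) cylinder(h = 391, r = 24);


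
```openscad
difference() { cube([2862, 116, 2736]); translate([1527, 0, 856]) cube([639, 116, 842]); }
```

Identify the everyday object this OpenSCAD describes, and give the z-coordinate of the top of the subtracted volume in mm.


A wall with a window opening. The window head height is 1698 mm.

A wall with a rectangular opening subtracted — a window. Sill at z = 856, opening 842 mm tall, so the head is at 856 + 842 = 1698 mm.


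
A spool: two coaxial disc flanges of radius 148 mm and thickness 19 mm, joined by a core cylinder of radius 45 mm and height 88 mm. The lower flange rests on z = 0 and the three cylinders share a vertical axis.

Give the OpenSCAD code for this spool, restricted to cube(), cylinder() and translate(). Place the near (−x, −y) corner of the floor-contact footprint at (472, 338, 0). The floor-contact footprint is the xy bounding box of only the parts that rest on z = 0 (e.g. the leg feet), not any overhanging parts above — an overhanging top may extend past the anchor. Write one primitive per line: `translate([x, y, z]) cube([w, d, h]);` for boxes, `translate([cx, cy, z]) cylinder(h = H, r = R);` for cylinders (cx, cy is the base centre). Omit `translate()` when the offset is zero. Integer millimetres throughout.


translate([620, 486, 0]) cylinder(h = 19, r = 148);
translate([620, 486, 19]) cylinder(h = 88, r = 45);
translate([620, 486, 107]) cylinder(h = 19, r = 148);


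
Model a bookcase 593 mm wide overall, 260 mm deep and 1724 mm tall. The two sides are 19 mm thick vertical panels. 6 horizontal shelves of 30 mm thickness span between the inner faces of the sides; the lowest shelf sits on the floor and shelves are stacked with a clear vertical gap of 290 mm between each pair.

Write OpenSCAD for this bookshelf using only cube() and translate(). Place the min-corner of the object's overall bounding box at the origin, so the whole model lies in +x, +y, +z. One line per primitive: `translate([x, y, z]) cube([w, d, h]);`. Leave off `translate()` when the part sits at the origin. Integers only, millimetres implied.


cube([19, 260, 1724]);
translate([574, 0, 0]) cube([19, 260, 1724]);
translate([19, 0, 0]) cube([555, 260, 30]);
translate([19, 0, 320]) cube([555, 260, 30]);
translate([19, 0, 640]) cube([555, 260, 30]);
translate([19, 0, 960]) cube([555, 260, 30]);
translate([19, 0, 1280]) cube([555, 260, 30]);
translate([19, 0, 1600]) cube([555, 260, 30]);


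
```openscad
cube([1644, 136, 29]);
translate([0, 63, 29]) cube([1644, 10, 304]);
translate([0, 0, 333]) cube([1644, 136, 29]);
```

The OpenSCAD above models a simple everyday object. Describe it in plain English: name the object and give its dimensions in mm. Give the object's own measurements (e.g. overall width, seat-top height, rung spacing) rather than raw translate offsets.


An I-beam lying along x, 1644 mm long. Overall section height 362 mm. Two flanges 136 mm wide (y) and 29 mm thick, one on the floor and one at the top; a web 10 mm thick runs between them, centred on the flange width.


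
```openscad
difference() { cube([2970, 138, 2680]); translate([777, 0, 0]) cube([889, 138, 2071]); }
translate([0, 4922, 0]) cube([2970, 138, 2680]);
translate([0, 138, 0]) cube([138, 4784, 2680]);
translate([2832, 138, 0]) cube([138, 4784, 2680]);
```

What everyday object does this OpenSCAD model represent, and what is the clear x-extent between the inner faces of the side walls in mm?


A single room. The interior width is 2694 mm.

Four walls enclosing a rectangle with a door in the front wall — a room. Outside width 2970 minus two 138 mm walls gives 2694 mm.


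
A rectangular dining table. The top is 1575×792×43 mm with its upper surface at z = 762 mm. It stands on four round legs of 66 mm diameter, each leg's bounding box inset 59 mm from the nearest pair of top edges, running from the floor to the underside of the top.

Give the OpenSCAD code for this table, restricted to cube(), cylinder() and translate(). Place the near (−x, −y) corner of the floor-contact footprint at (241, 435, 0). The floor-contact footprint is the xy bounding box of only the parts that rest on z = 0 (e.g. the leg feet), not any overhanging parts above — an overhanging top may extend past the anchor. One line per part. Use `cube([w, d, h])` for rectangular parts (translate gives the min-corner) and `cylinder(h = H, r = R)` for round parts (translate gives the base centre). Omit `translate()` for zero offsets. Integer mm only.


translate([182, 376, 719]) cube([1575, 792, 43]);
translate([274, 468, 0]) cylinder(h = 719, r = 33);
translate([1665, 468, 0]) cylinder(h = 719, r = 33);
translate([274, 1076, 0]) cylinder(h = 719, r = 33);
translate([1665, 1076, 0]) cylinder(h = 719, r = 33);


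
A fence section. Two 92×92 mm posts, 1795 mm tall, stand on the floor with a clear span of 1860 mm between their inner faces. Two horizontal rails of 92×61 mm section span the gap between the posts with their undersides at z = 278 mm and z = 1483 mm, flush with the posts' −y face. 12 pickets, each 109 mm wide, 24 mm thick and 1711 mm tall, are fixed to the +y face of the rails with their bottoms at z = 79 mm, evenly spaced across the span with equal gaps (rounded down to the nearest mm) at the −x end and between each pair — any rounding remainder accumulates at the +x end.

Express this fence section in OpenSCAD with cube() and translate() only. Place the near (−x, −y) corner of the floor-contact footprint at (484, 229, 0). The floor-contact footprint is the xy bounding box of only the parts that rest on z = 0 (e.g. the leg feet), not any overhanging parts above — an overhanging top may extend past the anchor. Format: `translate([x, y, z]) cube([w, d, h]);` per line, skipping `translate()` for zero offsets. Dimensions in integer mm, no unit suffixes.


translate([484, 229, 0]) cube([92, 92, 1795]);
translate([2436, 229, 0]) cube([92, 92, 1795]);
translate([576, 229, 278]) cube([1860, 92, 61]);
translate([576, 229, 1483]) cube([1860, 92, 61]);
translate([618, 321, 79]) cube([109, 24, 1711]);
translate([769, 321, 79]) cube([109, 24, 1711]);
translate([920, 321, 79]) cube([109, 24, 1711]);
translate([1071, 321, 79]) cube([109, 24, 1711]);
translate([1222, 321, 79]) cube([109, 24, 1711]);
translate([1373, 321, 79]) cube([109, 24, 1711]);
translate([1524, 321, 79]) cube([109, 24, 1711]);
translate([1675, 321, 79]) cube([109, 24, 1711]);
translate([1826, 321, 79]) cube([109, 24, 1711]);
translate([1977, 321, 79]) cube([109, 24, 1711]);
translate([2128, 321, 79]) cube([109, 24, 1711]);
translate([2279, 321, 79]) cube([109, 24, 1711]);


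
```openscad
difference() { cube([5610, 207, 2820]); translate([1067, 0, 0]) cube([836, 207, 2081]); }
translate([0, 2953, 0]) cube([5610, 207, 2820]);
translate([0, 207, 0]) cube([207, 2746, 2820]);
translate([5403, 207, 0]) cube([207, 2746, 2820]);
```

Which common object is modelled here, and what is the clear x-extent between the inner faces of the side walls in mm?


A single room. The interior width is 5196 mm.

Four walls enclosing a rectangle with a door in the front wall — a room. Outside width 5610 minus two 207 mm walls gives 5196 mm.


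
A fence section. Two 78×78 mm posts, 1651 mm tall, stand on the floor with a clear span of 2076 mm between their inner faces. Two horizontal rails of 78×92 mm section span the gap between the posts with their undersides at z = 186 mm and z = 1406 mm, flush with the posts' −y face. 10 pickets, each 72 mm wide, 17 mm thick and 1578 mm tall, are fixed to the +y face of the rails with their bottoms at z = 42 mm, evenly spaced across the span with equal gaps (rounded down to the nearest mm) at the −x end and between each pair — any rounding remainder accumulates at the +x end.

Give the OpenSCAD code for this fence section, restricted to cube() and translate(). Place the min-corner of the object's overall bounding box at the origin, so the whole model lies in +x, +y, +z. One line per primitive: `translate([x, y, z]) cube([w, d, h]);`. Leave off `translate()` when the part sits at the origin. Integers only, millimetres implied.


cube([78, 78, 1651]);
translate([2154, 0, 0]) cube([78, 78, 1651]);
translate([78, 0, 186]) cube([2076, 78, 92]);
translate([78, 0, 1406]) cube([2076, 78, 92]);
translate([201, 78, 42]) cube([72, 17, 1578]);
translate([396, 78, 42]) cube([72, 17, 1578]);
translate([591, 78, 42]) cube([72, 17, 1578]);
translate([786, 78, 42]) cube([72, 17, 1578]);
translate([981, 78, 42]) cube([72, 17, 1578]);
translate([1176, 78, 42]) cube([72, 17, 1578]);
translate([1371, 78, 42]) cube([72, 17, 1578]);
translate([1566, 78, 42]) cube([72, 17, 1578]);
translate([1761, 78, 42]) cube([72, 17, 1578]);
translate([1956, 78, 42]) cube([72, 17, 1578]);


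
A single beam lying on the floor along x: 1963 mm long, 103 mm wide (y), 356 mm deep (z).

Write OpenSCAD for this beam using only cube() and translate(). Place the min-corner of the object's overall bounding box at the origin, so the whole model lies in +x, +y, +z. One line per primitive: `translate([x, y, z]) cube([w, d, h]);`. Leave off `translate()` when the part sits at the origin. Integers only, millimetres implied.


cube([1963, 103, 356]);


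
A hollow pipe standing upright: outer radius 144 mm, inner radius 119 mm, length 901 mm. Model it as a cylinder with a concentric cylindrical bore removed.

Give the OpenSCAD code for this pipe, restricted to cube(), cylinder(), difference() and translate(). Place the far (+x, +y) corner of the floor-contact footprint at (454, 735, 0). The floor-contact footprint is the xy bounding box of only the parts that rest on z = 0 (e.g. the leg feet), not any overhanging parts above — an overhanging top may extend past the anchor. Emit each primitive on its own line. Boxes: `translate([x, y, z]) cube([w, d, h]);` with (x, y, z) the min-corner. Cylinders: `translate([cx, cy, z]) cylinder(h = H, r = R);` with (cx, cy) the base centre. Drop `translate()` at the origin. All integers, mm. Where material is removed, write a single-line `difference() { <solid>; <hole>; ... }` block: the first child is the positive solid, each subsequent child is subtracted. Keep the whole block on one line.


difference() { translate([310, 591, 0]) cylinder(h = 901, r = 144); translate([310, 591, 0]) cylinder(h = 901, r = 119); }


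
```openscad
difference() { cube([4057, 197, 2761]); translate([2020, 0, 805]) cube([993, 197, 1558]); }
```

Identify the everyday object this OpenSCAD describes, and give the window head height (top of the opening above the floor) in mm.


A wall with a window opening. The window head height is 2363 mm.

A wall with a rectangular opening subtracted — a window. Sill at z = 805, opening 1558 mm tall, so the head is at 805 + 1558 = 2363 mm.


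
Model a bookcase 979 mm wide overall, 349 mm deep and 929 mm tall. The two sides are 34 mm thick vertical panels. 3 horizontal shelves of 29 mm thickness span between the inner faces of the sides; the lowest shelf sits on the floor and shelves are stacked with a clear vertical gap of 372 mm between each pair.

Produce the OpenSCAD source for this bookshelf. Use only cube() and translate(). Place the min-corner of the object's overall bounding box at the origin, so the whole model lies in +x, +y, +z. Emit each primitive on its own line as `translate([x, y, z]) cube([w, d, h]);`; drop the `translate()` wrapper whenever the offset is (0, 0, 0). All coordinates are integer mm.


cube([34, 349, 929]);
translate([945, 0, 0]) cube([34, 349, 929]);
translate([34, 0, 0]) cube([911, 349, 29]);
translate([34, 0, 401]) cube([911, 349, 29]);
translate([34, 0, 802]) cube([911, 349, 29]);


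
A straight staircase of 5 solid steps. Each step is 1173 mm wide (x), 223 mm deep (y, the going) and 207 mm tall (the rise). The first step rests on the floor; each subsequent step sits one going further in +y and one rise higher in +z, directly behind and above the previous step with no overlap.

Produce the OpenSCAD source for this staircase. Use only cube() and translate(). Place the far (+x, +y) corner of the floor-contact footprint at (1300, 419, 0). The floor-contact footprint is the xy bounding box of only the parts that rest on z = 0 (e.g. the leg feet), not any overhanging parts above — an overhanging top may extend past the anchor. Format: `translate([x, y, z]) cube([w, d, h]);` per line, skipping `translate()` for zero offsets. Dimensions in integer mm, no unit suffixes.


translate([127, 196, 0]) cube([1173, 223, 207]);
translate([127, 419, 207]) cube([1173, 223, 207]);
translate([127, 642, 414]) cube([1173, 223, 207]);
translate([127, 865, 621]) cube([1173, 223, 207]);
translate([127, 1088, 828]) cube([1173, 223, 207]);


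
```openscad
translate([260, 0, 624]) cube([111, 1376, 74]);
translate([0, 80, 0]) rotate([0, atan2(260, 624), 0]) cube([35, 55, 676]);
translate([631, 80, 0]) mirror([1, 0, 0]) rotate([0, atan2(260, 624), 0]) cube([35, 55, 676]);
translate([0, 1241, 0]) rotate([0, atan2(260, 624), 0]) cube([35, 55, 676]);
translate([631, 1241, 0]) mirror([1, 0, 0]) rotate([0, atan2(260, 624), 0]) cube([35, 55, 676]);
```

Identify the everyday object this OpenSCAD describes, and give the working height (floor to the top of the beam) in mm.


A sawhorse. The overall height is 698 mm.

A beam across two mirrored pairs of raked legs — a sawhorse. The beam's underside is at z = 624 (matching the legs' vertical rise in atan2(260, 624)) and the beam is 74 mm tall, so its top is at 624 + 74 = 698 mm. The raked legs top out at the beam's underside, so that is the highest point.


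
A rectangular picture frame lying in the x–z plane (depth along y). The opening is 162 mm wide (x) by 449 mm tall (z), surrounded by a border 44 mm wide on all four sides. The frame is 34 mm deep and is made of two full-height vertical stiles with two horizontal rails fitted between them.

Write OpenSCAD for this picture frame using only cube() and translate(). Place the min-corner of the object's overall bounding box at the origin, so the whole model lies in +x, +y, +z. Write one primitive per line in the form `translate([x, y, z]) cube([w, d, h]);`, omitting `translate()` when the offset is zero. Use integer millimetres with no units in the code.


cube([44, 34, 537]);
translate([206, 0, 0]) cube([44, 34, 537]);
translate([44, 0, 0]) cube([162, 34, 44]);
translate([44, 0, 493]) cube([162, 34, 44]);


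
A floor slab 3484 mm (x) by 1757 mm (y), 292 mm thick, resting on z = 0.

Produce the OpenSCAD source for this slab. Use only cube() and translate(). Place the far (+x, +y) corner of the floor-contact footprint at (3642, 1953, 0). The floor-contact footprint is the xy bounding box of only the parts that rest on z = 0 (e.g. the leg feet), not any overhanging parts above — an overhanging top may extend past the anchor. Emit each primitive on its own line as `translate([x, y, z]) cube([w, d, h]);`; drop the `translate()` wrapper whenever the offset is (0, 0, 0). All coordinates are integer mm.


translate([158, 196, 0]) cube([3484, 1757, 292]);


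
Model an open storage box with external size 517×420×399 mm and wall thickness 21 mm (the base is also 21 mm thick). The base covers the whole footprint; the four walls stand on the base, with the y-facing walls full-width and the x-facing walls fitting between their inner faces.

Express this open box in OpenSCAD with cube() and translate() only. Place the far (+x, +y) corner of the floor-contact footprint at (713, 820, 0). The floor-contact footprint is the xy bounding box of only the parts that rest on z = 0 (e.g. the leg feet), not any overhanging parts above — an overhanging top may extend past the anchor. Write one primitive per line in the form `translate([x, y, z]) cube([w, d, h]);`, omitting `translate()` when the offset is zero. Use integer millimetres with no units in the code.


translate([196, 400, 0]) cube([517, 420, 21]);
translate([196, 400, 21]) cube([517, 21, 378]);
translate([196, 799, 21]) cube([517, 21, 378]);
translate([196, 421, 21]) cube([21, 378, 378]);
translate([692, 421, 21]) cube([21, 378, 378]);


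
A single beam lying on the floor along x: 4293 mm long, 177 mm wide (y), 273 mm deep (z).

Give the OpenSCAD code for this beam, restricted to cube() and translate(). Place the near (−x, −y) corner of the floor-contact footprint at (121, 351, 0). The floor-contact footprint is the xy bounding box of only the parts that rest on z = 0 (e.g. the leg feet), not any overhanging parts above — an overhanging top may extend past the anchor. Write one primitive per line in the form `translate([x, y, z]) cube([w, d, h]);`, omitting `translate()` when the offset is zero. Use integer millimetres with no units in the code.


translate([121, 351, 0]) cube([4293, 177, 273]);


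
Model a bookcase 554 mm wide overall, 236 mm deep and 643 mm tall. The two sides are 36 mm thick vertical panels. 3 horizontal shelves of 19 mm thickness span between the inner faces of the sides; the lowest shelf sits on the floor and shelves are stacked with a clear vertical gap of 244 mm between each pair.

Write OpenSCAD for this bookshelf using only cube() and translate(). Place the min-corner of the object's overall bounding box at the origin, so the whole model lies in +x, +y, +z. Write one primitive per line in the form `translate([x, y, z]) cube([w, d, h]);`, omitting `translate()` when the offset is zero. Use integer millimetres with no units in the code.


cube([36, 236, 643]);
translate([518, 0, 0]) cube([36, 236, 643]);
translate([36, 0, 0]) cube([482, 236, 19]);
translate([36, 0, 263]) cube([482, 236, 19]);
translate([36, 0, 526]) cube([482, 236, 19]);


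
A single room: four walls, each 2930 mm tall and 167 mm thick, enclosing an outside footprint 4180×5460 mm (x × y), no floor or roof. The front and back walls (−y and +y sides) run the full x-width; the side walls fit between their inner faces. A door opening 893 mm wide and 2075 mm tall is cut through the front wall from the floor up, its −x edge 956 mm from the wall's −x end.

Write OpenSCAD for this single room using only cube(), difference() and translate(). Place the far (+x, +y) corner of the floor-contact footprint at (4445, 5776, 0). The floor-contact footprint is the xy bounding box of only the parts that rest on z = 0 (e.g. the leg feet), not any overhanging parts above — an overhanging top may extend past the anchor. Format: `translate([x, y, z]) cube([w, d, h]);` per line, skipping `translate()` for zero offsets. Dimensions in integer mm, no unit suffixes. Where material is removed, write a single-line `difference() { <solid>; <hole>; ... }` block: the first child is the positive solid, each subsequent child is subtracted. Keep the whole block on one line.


difference() { translate([265, 316, 0]) cube([4180, 167, 2930]); translate([1221, 316, 0]) cube([893, 167, 2075]); }
translate([265, 5609, 0]) cube([4180, 167, 2930]);
translate([265, 483, 0]) cube([167, 5126, 2930]);
translate([4278, 483, 0]) cube([167, 5126, 2930]);


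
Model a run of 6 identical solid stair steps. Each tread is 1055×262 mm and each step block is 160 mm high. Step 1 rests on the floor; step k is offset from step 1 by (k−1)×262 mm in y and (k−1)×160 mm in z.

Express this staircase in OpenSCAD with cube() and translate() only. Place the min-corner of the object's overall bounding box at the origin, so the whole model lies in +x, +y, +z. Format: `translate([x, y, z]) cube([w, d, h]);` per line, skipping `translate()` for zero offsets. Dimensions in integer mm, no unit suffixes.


cube([1055, 262, 160]);
translate([0, 262, 160]) cube([1055, 262, 160]);
translate([0, 524, 320]) cube([1055, 262, 160]);
translate([0, 786, 480]) cube([1055, 262, 160]);
translate([0, 1048, 640]) cube([1055, 262, 160]);
translate([0, 1310, 800]) cube([1055, 262, 160]);


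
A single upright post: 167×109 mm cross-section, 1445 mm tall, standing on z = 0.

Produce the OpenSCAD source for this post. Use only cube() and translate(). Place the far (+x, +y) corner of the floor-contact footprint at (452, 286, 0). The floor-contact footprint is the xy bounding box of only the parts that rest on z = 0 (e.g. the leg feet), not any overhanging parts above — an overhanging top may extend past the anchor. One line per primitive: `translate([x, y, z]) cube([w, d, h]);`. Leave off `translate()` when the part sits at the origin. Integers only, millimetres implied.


translate([285, 177, 0]) cube([167, 109, 1445]);


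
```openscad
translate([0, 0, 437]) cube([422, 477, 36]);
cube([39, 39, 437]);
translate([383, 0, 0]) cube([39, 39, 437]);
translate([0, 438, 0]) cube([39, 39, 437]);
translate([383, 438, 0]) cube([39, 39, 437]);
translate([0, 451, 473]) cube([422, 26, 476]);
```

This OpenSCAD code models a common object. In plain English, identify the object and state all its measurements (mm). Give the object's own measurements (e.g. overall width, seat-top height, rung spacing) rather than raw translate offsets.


A chair. The seat is a 422×477×36 mm slab with its top at z = 473 mm, on four 39×39 mm corner legs (flush with the seat edges, standing on z = 0). A flat backrest 26 mm thick, 476 mm tall, spans the full seat width and rises from the seat top along its +y edge, rear face flush with the rear of the seat.


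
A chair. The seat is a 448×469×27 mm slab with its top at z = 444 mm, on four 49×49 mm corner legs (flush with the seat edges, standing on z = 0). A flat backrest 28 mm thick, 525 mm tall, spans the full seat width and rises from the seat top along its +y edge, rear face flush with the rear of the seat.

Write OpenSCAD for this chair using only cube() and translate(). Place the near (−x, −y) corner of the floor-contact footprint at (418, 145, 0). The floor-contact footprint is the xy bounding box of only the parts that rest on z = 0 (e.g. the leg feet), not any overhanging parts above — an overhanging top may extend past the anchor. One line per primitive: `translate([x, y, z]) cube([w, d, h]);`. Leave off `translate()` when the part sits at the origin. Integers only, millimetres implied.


translate([418, 145, 417]) cube([448, 469, 27]);
translate([418, 145, 0]) cube([49, 49, 417]);
translate([817, 145, 0]) cube([49, 49, 417]);
translate([418, 565, 0]) cube([49, 49, 417]);
translate([817, 565, 0]) cube([49, 49, 417]);
translate([418, 586, 444]) cube([448, 28, 525]);


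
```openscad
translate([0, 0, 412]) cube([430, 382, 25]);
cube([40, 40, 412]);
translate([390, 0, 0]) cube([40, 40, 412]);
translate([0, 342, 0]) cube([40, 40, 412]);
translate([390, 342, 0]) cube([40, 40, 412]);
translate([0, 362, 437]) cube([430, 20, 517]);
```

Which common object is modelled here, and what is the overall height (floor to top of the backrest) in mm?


A chair. The overall height is 954 mm.

A slab on four corner posts with a tall panel at the back — a chair. The seat slab sits at z = 412 with thickness 25, and the 517 mm backrest starts at the seat top, so the overall height is 412 + 25 + 517 = 954 mm.


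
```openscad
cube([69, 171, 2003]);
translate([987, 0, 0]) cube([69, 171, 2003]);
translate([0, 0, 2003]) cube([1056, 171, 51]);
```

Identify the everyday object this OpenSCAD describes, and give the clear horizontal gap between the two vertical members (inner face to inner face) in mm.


A door frame. The clear opening width is 918 mm.

Two 2003 mm tall posts with a header on top — a door frame. The left jamb is 69 mm wide at x = 0; the right jamb starts at x = 987. The clear opening is 987 − 69 = 918 mm.


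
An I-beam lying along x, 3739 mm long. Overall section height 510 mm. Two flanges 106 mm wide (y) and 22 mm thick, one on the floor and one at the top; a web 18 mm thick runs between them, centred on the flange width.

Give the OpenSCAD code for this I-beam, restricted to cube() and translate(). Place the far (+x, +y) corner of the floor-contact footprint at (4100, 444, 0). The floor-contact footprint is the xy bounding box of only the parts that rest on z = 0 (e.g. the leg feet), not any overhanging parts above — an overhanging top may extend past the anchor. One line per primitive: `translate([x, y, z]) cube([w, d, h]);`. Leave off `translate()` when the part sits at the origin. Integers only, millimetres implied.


translate([361, 338, 0]) cube([3739, 106, 22]);
translate([361, 382, 22]) cube([3739, 18, 466]);
translate([361, 338, 488]) cube([3739, 106, 22]);


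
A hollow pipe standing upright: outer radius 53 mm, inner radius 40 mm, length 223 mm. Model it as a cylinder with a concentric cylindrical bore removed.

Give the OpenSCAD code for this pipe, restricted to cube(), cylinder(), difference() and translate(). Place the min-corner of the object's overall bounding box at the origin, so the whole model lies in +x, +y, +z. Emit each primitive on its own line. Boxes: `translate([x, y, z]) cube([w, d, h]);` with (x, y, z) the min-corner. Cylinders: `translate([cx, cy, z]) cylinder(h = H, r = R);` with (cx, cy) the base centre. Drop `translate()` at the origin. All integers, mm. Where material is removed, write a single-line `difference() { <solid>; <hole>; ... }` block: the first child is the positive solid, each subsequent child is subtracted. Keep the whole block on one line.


difference() { translate([53, 53, 0]) cylinder(h = 223, r = 53); translate([53, 53, 0]) cylinder(h = 223, r = 40); }


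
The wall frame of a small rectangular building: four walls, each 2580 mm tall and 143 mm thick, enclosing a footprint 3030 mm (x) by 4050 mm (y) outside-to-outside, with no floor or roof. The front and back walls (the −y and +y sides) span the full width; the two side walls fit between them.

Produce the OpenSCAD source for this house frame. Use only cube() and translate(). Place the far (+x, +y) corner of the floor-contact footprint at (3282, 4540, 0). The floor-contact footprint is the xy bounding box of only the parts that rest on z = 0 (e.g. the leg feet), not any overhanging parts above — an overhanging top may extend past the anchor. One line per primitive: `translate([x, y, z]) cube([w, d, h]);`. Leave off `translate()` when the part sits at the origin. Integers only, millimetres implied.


translate([252, 490, 0]) cube([3030, 143, 2580]);
translate([252, 4397, 0]) cube([3030, 143, 2580]);
translate([252, 633, 0]) cube([143, 3764, 2580]);
translate([3139, 633, 0]) cube([143, 3764, 2580]);


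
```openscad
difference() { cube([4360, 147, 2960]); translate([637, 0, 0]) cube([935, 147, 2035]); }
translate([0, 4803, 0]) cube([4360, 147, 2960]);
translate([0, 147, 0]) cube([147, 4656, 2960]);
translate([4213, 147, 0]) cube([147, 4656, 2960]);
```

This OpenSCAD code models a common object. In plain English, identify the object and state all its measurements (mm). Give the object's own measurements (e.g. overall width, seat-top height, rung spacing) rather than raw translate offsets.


A single room: four walls, each 2960 mm tall and 147 mm thick, enclosing an outside footprint 4360×4950 mm (x × y), no floor or roof. The front and back walls (−y and +y sides) run the full x-width; the side walls fit between their inner faces. A door opening 935 mm wide and 2035 mm tall is cut through the front wall from the floor up, its −x edge 637 mm from the wall's −x end.


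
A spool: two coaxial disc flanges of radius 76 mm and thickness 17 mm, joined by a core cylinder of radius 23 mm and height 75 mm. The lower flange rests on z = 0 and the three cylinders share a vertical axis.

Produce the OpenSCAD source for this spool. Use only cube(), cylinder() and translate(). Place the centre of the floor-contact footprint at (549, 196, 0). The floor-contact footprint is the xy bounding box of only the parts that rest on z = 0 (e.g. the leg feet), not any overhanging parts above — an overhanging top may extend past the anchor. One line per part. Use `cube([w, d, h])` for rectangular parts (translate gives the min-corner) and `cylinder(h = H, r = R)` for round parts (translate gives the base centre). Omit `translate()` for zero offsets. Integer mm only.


translate([549, 196, 0]) cylinder(h = 17, r = 76);
translate([549, 196, 17]) cylinder(h = 75, r = 23);
translate([549, 196, 92]) cylinder(h = 17, r = 76);


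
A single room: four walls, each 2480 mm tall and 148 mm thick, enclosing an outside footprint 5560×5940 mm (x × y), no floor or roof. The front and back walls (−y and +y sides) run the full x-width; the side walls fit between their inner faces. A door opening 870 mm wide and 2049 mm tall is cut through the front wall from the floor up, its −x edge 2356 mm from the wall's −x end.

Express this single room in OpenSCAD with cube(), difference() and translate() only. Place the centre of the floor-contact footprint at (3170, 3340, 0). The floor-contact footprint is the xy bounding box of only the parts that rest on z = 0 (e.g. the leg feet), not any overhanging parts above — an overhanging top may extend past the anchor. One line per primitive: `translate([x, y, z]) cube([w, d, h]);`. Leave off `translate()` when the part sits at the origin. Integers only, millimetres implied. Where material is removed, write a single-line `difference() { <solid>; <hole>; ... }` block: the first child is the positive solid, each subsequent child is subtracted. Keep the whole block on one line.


difference() { translate([390, 370, 0]) cube([5560, 148, 2480]); translate([2746, 370, 0]) cube([870, 148, 2049]); }
translate([390, 6162, 0]) cube([5560, 148, 2480]);
translate([390, 518, 0]) cube([148, 5644, 2480]);
translate([5802, 518, 0]) cube([148, 5644, 2480]);


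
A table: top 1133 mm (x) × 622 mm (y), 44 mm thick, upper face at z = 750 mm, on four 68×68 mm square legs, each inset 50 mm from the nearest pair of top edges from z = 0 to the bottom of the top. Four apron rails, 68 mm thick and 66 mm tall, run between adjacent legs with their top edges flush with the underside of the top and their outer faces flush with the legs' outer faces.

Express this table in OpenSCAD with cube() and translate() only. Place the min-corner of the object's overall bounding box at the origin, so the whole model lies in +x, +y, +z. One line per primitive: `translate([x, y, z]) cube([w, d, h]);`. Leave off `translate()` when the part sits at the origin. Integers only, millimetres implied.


translate([0, 0, 706]) cube([1133, 622, 44]);
translate([50, 50, 0]) cube([68, 68, 706]);
translate([1015, 50, 0]) cube([68, 68, 706]);
translate([50, 504, 0]) cube([68, 68, 706]);
translate([1015, 504, 0]) cube([68, 68, 706]);
translate([118, 50, 640]) cube([897, 68, 66]);
translate([118, 504, 640]) cube([897, 68, 66]);
translate([50, 118, 640]) cube([68, 386, 66]);
translate([1015, 118, 640]) cube([68, 386, 66]);


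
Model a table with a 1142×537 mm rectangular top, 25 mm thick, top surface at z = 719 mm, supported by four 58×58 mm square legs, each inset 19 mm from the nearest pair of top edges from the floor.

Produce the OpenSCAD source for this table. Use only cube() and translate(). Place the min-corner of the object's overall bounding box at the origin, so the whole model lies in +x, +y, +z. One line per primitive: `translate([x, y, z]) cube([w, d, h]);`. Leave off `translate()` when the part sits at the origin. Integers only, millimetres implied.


translate([0, 0, 694]) cube([1142, 537, 25]);
translate([19, 19, 0]) cube([58, 58, 694]);
translate([1065, 19, 0]) cube([58, 58, 694]);
translate([19, 460, 0]) cube([58, 58, 694]);
translate([1065, 460, 0]) cube([58, 58, 694]);


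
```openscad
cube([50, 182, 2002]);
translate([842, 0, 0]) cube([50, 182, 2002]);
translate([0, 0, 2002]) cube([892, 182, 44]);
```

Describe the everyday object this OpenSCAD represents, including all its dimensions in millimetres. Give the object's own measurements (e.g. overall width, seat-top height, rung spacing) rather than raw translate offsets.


A door frame. The clear opening is 792 mm wide and 2002 mm high. Two 50 mm wide jambs, 182 mm deep, stand either side of the opening from the floor to the top of the opening. A 44 mm thick head sits across the top of both jambs, spanning the full outside width of the frame.


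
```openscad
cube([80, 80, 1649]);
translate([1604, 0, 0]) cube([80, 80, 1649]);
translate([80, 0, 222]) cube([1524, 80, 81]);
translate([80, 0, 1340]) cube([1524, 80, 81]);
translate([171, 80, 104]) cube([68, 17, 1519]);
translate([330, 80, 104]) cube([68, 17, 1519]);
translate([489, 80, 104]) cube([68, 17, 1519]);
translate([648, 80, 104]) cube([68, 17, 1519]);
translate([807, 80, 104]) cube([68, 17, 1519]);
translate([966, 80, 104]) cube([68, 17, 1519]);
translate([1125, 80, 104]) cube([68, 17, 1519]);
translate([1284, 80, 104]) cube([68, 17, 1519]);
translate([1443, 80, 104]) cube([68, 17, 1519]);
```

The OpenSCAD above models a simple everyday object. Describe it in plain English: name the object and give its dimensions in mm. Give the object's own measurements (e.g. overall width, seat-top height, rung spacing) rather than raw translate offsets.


A fence section. Two 80×80 mm posts, 1649 mm tall, stand on the floor with a clear span of 1524 mm between their inner faces. Two horizontal rails of 80×81 mm section span the gap between the posts with their undersides at z = 222 mm and z = 1340 mm, flush with the posts' −y face. 9 pickets, each 68 mm wide, 17 mm thick and 1519 mm tall, are fixed to the +y face of the rails with their bottoms at z = 104 mm, spaced across the span with a 91 mm gap after the −x post and between neighbouring pickets, with 93 mm left before the +x post.
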